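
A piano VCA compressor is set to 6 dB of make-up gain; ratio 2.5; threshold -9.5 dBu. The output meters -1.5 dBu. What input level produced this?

-4.5 dBu

Remove make-up: -1.5 − 6 = -7.5 dBu.
The compressed level sits -7.5 − (-9.5) = 2 dB over threshold.
Undo the ratio: input overshoot = 2 × 2.5 = 5 dB, giving input = -4.5 dBu.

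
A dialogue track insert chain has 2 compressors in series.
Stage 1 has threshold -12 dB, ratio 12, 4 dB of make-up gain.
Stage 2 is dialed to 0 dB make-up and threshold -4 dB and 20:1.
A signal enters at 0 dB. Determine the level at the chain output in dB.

-7 dB

Stage 1: 12 dB above -12 dB, reduced 12:1 to 1 dB above → -11 dB; +4 dB make-up → -7 dB.
Stage 2: -7 dB ≤ -4 dB, so stage 2 doesn't engage; output -7 dB.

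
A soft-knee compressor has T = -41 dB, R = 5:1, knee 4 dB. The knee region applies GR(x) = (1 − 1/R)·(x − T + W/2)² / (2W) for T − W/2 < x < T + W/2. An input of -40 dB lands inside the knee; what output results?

-40.9 dB

x − T + W/2 = -40 − (-41) + 2 = 3.
GR = (1 − 1/5) × 3² / 8 = 0.8 × 9 / 8 = 0.9 dB.
Output = -40 − 0.9 = -40.9 dB.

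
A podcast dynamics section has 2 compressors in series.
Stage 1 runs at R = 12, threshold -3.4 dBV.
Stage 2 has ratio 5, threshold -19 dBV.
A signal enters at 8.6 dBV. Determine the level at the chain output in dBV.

-15.68 dBV

Stage 1: 12 dB above -3.4 dBV, reduced 12:1 to 1 dB above → -2.4 dBV.
Stage 2: -2.4 dBV is 16.6 dB over -19 dBV; at 5:1 that becomes 3.32 dB over, giving -15.68 dBV.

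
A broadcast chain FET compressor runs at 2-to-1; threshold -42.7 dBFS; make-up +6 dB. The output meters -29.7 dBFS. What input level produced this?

-28.7 dBFS

Remove make-up: -29.7 − 6 = -35.7 dBFS.
Post-compression overshoot = -35.7 − (-42.7) = 7 dB.
Before 2:1 compression the overshoot was 7 × 2 = 14 dB, so input = -42.7 + 14 = -28.7 dBFS.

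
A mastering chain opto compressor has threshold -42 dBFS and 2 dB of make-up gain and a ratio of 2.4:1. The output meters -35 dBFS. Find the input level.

-30 dBFS

Before make-up, the level was -35 − 2 = -37 dBFS.
The compressed level sits -37 − (-42) = 5 dB over threshold.
Before 2.4:1 compression the overshoot was 5 × 2.4 = 12 dB, so input = -42 + 12 = -30 dBFS.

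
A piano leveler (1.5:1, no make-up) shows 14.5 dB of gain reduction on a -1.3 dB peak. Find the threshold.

-44.8 dB

Gain reduction = -1.3 − (-15.8) = 14.5 dB; output overshoot = GR / (R − 1) = 14.5 / 0.5 = 29 dB.
Threshold = output − output overshoot = -15.8 − 29 = -44.8 dB.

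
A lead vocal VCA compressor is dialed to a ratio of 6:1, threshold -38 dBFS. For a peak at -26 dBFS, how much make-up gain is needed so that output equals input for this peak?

10 dB

The peak compresses to -38 + 12/6 = -36 dBFS.
To reach -26 dBFS requires -26 − (-36) = 10 dB of make-up.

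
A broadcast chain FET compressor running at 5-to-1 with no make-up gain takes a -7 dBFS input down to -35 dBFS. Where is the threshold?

-42 dBFS

Let T be the threshold. Output overshoot = (input overshoot)/R, so -35 − T = (-7 − T)/5.
5·(-35 − T) = -7 − T → 4·T = -175 − (-7) = -168.
T = -168/4 = -42 dBFS.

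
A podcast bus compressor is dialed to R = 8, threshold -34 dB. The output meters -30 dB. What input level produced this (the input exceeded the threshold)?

The compressed level sits -30 − (-34) = 4 dB over threshold.
Undo the ratio: input overshoot = 4 × 8 = 32 dB, giving input = -2 dB.

-2 dB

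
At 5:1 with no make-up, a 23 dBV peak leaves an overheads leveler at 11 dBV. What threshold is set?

8 dBV

Gain reduction = 23 − 11 = 12 dB; output overshoot = GR / (R − 1) = 12 / 4 = 3 dB.
Threshold = output − output overshoot = 11 − 3 = 8 dBV.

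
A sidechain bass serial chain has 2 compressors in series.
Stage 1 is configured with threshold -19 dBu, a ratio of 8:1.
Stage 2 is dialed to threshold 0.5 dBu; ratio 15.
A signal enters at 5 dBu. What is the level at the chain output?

-16 dBu

Stage 1: 24 dB above -19 dBu, reduced 8:1 to 3 dB above → -16 dBu.
Stage 2: -16 dBu is at or below the 0.5 dBu threshold — no compression; output -16 dBu.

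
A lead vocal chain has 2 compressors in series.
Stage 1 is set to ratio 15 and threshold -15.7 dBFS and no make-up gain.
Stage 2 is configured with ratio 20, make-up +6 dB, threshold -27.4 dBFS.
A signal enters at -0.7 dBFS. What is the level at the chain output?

Stage 1: overshoot 15 dB → 15/15 = 1 dB → -14.7 dBFS.
Stage 2: overshoot 12.7 dB → 12.7/20 = 0.635 dB → -26.765 dBFS; +6 dB make-up → -20.765 dBFS.

-20.765 dBFS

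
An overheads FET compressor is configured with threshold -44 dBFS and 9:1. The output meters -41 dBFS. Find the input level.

-17 dBFS

The compressed level sits -41 − (-44) = 3 dB over threshold.
Input overshoot = R × output overshoot = 27 dB → input = -44 + 27 = -17 dBFS.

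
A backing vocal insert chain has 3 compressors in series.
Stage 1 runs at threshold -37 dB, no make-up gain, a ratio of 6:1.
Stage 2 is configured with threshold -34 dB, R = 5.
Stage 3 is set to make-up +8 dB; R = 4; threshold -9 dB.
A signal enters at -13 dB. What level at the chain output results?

Stage 1: overshoot 24 dB → 24/6 = 4 dB → -33 dB.
Stage 2: -33 dB is 1 dB over -34 dB; at 5:1 that becomes 0.2 dB over, giving -33.8 dB.
Stage 3: -33.8 dB is at or below the -9 dB threshold — no compression; make-up brings it to -25.8 dB.

-25.8 dB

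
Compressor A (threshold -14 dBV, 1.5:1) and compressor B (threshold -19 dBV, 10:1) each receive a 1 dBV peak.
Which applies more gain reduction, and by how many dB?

B, by 13 dB

A: 15 dB over, compressed to 10 dB over, so 5 dB of GR.
B: 20 dB over, compressed to 2 dB over, so 18 dB of GR.
Difference: 13 dB in favour of B.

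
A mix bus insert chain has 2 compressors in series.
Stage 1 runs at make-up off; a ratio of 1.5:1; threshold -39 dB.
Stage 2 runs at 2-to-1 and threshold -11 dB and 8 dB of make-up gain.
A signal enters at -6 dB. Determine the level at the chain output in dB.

-9 dB

Stage 1: 33 dB above -39 dB, reduced 1.5:1 to 22 dB above → -17 dB.
Stage 2: -17 dB is at or below the -11 dB threshold — no compression; make-up brings it to -9 dB.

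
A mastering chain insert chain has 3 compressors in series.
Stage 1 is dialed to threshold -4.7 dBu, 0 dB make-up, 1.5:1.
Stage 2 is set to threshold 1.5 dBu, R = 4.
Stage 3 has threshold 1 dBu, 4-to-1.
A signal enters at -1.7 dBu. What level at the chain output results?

Stage 1: overshoot 3 dB → 3/1.5 = 2 dB → -2.7 dBu.
Stage 2: -2.7 dBu ≤ 1.5 dBu, so stage 2 doesn't engage; output -2.7 dBu.
Stage 3: below threshold (-2.7 ≤ 1); passes unchanged; output -2.7 dBu.

-2.7 dBu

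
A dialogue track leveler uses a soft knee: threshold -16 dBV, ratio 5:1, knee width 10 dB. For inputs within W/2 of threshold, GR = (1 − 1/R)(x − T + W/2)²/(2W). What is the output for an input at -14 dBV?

-15.96 dBV

x − T + W/2 = -14 − (-16) + 5 = 7.
GR = (1 − 1/5) × 7² / 20 = 0.8 × 49 / 20 = 1.96 dB.
Output = -14 − 1.96 = -15.96 dBV.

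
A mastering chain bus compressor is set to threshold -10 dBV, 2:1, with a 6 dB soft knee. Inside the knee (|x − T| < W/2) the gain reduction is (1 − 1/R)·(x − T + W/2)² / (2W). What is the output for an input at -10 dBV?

x − T + W/2 = -10 − (-10) + 3 = 3.
GR = (1 − 1/2) × 3² / 12 = 0.5 × 9 / 12 = 0.375 dB.
Output = -10 − 0.375 = -10.375 dBV.

-10.375 dBV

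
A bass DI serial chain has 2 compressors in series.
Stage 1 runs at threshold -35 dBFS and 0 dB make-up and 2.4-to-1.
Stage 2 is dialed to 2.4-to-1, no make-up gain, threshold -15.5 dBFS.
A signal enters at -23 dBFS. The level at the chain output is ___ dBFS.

Stage 1: overshoot 12 dB → 12/2.4 = 5 dB → -30 dBFS.
Stage 2: below threshold (-30 ≤ -15.5); passes unchanged; output -30 dBFS.

-30 dBFS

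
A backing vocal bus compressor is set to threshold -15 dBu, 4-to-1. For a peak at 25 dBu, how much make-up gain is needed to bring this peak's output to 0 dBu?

5 dB

Overshoot 40 dB → 40/4 = 10 dB after compression, so the compressed level is -15 + 10 = -5 dBu.
Make-up = target − compressed = 0 − (-5) = 5 dB.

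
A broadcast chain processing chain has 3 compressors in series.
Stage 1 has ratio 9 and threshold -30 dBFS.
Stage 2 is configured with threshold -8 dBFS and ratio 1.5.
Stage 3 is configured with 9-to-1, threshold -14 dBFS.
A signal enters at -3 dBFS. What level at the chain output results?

-27 dBFS

Stage 1: overshoot 27 dB → 27/9 = 3 dB → -27 dBFS.
Stage 2: below threshold (-27 ≤ -8); passes unchanged; output -27 dBFS.
Stage 3: -27 dBFS ≤ -14 dBFS, so stage 3 doesn't engage; output -27 dBFS.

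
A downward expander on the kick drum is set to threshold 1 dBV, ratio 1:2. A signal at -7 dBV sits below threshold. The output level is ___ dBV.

Below threshold, a 1:2 expander applies gain = (2−1)×(T − x) of attenuation.
(2−1) × 8 = 8 dB, so output = -7 − 8 = -15 dBV.

-15 dBV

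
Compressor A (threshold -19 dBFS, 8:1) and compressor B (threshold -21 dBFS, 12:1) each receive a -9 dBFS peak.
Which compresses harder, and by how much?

A: GR = 10 − 10/8 = 8.75 dB.
B: GR = 12 − 12/12 = 11 dB.
B applies 2.25 dB more gain reduction.

B, by 2.25 dB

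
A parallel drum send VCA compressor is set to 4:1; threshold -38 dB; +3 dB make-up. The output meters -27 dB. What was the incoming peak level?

Stripping the +3 dB make-up gives -30 dB at the gain stage.
Post-compression overshoot = -30 − (-38) = 8 dB.
Undo the ratio: input overshoot = 8 × 4 = 32 dB, giving input = -6 dB.

-6 dB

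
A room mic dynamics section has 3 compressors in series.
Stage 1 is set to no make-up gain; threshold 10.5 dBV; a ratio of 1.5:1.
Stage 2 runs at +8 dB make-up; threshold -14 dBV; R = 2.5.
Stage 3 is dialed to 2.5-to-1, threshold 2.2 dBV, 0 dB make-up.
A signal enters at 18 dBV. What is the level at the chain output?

Stage 1: 7.5 dB above 10.5 dBV, reduced 1.5:1 to 5 dB above → 15.5 dBV.
Stage 2: 29.5 dB above -14 dBV, reduced 2.5:1 to 11.8 dB above → -2.2 dBV; +8 dB make-up → 5.8 dBV.
Stage 3: 5.8 dBV is 3.6 dB over 2.2 dBV; at 2.5:1 that becomes 1.44 dB over, giving 3.64 dBV.

3.64 dBV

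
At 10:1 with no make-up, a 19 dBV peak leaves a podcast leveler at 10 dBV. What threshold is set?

Let T be the threshold. Output overshoot = (input overshoot)/R, so 10 − T = (19 − T)/10.
10·(10 − T) = 19 − T → 9·T = 100 − 19 = 81.
T = 81/9 = 9 dBV.

9 dBV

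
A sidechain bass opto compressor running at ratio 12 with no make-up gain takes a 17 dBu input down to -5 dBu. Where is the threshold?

-7 dBu

Input is 24 dB above T (since output overshoot × R = input overshoot: (-5 − T)·12 = 17 − T gives T = -7 dBu).
Check: -7 + (17 − (-7))/12 = -7 + 2 = -5 dBu. ✓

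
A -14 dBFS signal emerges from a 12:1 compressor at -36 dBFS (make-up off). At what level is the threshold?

-38 dBFS

Let T be the threshold. Output overshoot = (input overshoot)/R, so -36 − T = (-14 − T)/12.
12·(-36 − T) = -14 − T → 11·T = -432 − (-14) = -418.
T = -418/11 = -38 dBFS.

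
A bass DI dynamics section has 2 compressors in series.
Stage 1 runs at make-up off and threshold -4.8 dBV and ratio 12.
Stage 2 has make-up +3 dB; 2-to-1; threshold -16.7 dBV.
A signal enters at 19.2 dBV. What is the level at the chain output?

Stage 1: overshoot 24 dB → 24/12 = 2 dB → -2.8 dBV.
Stage 2: 13.9 dB above -16.7 dBV, reduced 2:1 to 6.95 dB above → -9.75 dBV; +3 dB make-up → -6.75 dBV.

-6.75 dBV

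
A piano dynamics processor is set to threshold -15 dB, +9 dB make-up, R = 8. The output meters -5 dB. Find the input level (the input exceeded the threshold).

Before make-up, the level was -5 − 9 = -14 dB.
The compressed level sits -14 − (-15) = 1 dB over threshold.
Before 8:1 compression the overshoot was 1 × 8 = 8 dB, so input = -15 + 8 = -7 dB.

-7 dB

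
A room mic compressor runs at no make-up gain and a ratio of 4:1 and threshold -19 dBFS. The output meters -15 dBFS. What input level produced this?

-3 dBFS

The compressed level sits -15 − (-19) = 4 dB over threshold.
Undo the ratio: input overshoot = 4 × 4 = 16 dB, giving input = -3 dBFS.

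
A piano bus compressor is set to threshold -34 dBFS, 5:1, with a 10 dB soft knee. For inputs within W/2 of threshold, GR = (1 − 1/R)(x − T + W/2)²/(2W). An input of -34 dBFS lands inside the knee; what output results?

x − T + W/2 = -34 − (-34) + 5 = 5.
GR = (1 − 1/5) × 5² / 20 = 0.8 × 25 / 20 = 1 dB.
Output = -34 − 1 = -35 dBFS.

-35 dBFS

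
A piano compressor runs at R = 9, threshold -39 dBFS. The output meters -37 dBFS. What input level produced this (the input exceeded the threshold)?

-21 dBFS

The compressed level sits -37 − (-39) = 2 dB over threshold.
Input overshoot = R × output overshoot = 18 dB → input = -39 + 18 = -21 dBFS.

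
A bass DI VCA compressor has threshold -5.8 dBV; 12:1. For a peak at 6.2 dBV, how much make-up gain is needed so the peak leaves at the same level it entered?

11 dB

Without make-up, output = threshold + overshoot/12 = -5.8 + 1 = -4.8 dBV.
Gap to target: 11 dB.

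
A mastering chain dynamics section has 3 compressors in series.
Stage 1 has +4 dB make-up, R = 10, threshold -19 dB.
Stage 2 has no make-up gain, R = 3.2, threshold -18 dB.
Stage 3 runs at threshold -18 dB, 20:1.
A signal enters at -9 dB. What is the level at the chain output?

-17.9375 dB

Stage 1: overshoot 10 dB → 10/10 = 1 dB → -18 dB; +4 dB make-up → -14 dB.
Stage 2: overshoot 4 dB → 4/3.2 = 1.25 dB → -16.75 dB.
Stage 3: overshoot 1.25 dB → 1.25/20 = 0.0625 dB → -17.9375 dB.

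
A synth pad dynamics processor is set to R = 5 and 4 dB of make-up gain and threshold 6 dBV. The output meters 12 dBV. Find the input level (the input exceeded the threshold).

16 dBV

Remove make-up: 12 − 4 = 8 dBV.
The compressed level sits 8 − 6 = 2 dB over threshold.
Undo the ratio: input overshoot = 2 × 5 = 10 dB, giving input = 16 dBV.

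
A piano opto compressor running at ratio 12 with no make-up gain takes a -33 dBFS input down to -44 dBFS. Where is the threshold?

Let T be the threshold. Output overshoot = (input overshoot)/R, so -44 − T = (-33 − T)/12.
12·(-44 − T) = -33 − T → 11·T = -528 − (-33) = -495.
T = -495/11 = -45 dBFS.

-45 dBFS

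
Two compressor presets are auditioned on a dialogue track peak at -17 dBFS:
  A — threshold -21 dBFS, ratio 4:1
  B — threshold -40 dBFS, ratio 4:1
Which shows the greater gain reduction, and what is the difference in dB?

B, by 14.25 dB

A: 4 dB over, compressed to 1 dB over, so 3 dB of GR.
B: 23 dB over, compressed to 5.75 dB over, so 17.25 dB of GR.
B reduces 14.25 dB more.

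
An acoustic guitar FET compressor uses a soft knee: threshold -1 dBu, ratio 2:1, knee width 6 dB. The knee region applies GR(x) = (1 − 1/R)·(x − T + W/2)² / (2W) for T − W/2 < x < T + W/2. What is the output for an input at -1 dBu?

-1.375 dBu

x − T + W/2 = -1 − (-1) + 3 = 3.
GR = (1 − 1/2) × 3² / 12 = 0.5 × 9 / 12 = 0.375 dB.
Output = -1 − 0.375 = -1.375 dBu.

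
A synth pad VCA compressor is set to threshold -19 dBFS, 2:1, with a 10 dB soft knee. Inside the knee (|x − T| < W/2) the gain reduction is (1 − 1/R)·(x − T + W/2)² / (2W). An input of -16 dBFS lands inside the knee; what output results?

x − T + W/2 = -16 − (-19) + 5 = 8.
GR = (1 − 1/2) × 8² / 20 = 0.5 × 64 / 20 = 1.6 dB.
Output = -16 − 1.6 = -17.6 dBFS.

-17.6 dBFS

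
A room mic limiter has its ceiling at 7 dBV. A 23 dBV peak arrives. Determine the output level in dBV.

A brickwall limiter is an ∞:1 compressor: any input above the ceiling is clamped to 7 dBV.

7 dBV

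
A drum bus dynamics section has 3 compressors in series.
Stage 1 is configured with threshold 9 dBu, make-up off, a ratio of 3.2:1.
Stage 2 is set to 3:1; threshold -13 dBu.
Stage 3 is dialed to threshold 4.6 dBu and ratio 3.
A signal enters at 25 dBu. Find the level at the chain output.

Stage 1: 16 dB above 9 dBu, reduced 3.2:1 to 5 dB above → 14 dBu.
Stage 2: overshoot 27 dB → 27/3 = 9 dB → -4 dBu.
Stage 3: -4 dBu is at or below the 4.6 dBu threshold — no compression; output -4 dBu.

-4 dBu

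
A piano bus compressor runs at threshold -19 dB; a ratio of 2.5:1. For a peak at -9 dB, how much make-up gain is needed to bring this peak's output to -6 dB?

9 dB

Overshoot 10 dB → 10/2.5 = 4 dB after compression, so the compressed level is -19 + 4 = -15 dB.
Make-up = target − compressed = -6 − (-15) = 9 dB.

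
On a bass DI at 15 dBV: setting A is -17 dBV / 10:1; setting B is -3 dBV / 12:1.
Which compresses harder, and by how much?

A, by 12.3 dB

A: GR = 32 − 32/10 = 28.8 dB.
B: GR = 18 − 18/12 = 16.5 dB.
A reduces 12.3 dB more.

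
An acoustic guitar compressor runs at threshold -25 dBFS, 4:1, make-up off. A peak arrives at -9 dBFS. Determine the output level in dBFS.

The input is 16 dB above the -25 dBFS threshold.
4:1 compression reduces that to 16/4 = 4 dB over.
That puts the output at -21 dBFS.

-21 dBFS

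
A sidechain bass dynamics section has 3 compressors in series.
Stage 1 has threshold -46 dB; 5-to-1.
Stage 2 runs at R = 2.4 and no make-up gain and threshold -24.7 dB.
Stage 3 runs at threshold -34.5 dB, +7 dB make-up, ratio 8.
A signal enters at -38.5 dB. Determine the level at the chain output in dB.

-37.5 dB

Stage 1: 7.5 dB above -46 dB, reduced 5:1 to 1.5 dB above → -44.5 dB.
Stage 2: below threshold (-44.5 ≤ -24.7); passes unchanged; output -44.5 dB.
Stage 3: below threshold (-44.5 ≤ -34.5); passes unchanged; make-up brings it to -37.5 dB.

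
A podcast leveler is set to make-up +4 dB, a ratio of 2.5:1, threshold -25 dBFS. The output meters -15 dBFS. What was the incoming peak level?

-10 dBFS

Before make-up, the level was -15 − 4 = -19 dBFS.
Post-compression overshoot = -19 − (-25) = 6 dB.
Input overshoot = R × output overshoot = 15 dB → input = -25 + 15 = -10 dBFS.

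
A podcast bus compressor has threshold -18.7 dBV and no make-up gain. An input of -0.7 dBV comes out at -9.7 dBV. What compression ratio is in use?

Input overshoot = -0.7 − (-18.7) = 18 dB; output overshoot = -9.7 − (-18.7) = 9 dB.
Ratio = 18 / 9 = 2.

2:1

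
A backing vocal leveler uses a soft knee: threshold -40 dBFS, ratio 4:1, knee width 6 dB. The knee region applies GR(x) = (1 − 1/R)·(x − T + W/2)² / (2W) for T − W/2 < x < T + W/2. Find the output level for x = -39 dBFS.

-40 dBFS

x − T + W/2 = -39 − (-40) + 3 = 4.
GR = (1 − 1/4) × 4² / 12 = 0.75 × 16 / 12 = 1 dB.
Output = -39 − 1 = -40 dBFS.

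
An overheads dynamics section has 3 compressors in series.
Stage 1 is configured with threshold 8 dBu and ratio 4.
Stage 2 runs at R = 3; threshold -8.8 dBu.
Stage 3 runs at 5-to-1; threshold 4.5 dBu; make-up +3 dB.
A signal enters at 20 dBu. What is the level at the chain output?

Stage 1: 20 dBu is 12 dB over 8 dBu; at 4:1 that becomes 3 dB over, giving 11 dBu.
Stage 2: overshoot 19.8 dB → 19.8/3 = 6.6 dB → -2.2 dBu.
Stage 3: -2.2 dBu ≤ 4.5 dBu, so stage 3 doesn't engage; make-up brings it to 0.8 dBu.

0.8 dBu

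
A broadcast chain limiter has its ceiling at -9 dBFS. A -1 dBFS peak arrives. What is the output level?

The limiter clamps the peak to its -9 dBFS ceiling.

-9 dBFS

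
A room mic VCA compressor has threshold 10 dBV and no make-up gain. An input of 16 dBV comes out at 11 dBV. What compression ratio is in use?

Input overshoot = 16 − 10 = 6 dB; output overshoot = 11 − 10 = 1 dB.
Ratio = 6 / 1 = 6.

6:1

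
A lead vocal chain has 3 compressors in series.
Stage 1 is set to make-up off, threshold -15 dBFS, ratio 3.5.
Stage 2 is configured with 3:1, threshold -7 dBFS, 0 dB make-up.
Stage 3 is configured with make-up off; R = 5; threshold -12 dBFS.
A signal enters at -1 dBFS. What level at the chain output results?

Stage 1: -1 dBFS is 14 dB over -15 dBFS; at 3.5:1 that becomes 4 dB over, giving -11 dBFS.
Stage 2: below threshold (-11 ≤ -7); passes unchanged; output -11 dBFS.
Stage 3: overshoot 1 dB → 1/5 = 0.2 dB → -11.8 dBFS.

-11.8 dBFS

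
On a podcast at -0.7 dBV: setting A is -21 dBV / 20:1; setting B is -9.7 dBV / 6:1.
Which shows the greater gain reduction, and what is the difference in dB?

A: 20.3 dB over, compressed to 1.015 dB over, so 19.285 dB of GR.
B: 9 dB over, compressed to 1.5 dB over, so 7.5 dB of GR.
A applies 11.785 dB more gain reduction.

A, by 11.785 dB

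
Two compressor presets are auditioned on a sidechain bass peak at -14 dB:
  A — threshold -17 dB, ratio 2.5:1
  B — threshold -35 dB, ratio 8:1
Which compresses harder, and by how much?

B, by 16.575 dB

A: 3 dB over, compressed to 1.2 dB over, so 1.8 dB of GR.
B: 21 dB over, compressed to 2.625 dB over, so 18.375 dB of GR.
Difference: 16.575 dB in favour of B.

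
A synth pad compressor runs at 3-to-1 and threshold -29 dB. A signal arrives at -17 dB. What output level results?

-17 dB sits 12 dB over threshold.
The 12 dB excess becomes 4 dB after 3:1 reduction.
Output = -29 + 4 = -25 dB.

-25 dB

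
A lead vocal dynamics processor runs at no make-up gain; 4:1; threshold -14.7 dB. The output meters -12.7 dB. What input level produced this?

Post-compression overshoot = -12.7 − (-14.7) = 2 dB.
Before 4:1 compression the overshoot was 2 × 4 = 8 dB, so input = -14.7 + 8 = -6.7 dB.

-6.7 dB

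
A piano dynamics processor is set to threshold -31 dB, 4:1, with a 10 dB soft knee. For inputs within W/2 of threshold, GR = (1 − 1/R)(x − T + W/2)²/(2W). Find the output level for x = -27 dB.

x − T + W/2 = -27 − (-31) + 5 = 9.
GR = (1 − 1/4) × 9² / 20 = 0.75 × 81 / 20 = 3.0375 dB.
Output = -27 − 3.0375 = -30.0375 dB.

-30.0375 dB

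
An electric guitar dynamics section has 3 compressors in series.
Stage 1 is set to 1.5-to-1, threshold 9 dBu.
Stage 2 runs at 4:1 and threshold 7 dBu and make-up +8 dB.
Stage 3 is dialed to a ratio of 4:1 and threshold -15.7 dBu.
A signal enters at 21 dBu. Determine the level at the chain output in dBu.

-7.4 dBu

Stage 1: 21 dBu is 12 dB over 9 dBu; at 1.5:1 that becomes 8 dB over, giving 17 dBu.
Stage 2: 17 dBu is 10 dB over 7 dBu; at 4:1 that becomes 2.5 dB over, giving 9.5 dBu; +8 dB make-up → 17.5 dBu.
Stage 3: 17.5 dBu is 33.2 dB over -15.7 dBu; at 4:1 that becomes 8.3 dB over, giving -7.4 dBu.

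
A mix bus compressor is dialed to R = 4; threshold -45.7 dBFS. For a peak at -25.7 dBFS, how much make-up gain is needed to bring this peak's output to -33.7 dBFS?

Overshoot 20 dB → 20/4 = 5 dB after compression, so the compressed level is -45.7 + 5 = -40.7 dBFS.
Make-up = target − compressed = -33.7 − (-40.7) = 7 dB.

7 dB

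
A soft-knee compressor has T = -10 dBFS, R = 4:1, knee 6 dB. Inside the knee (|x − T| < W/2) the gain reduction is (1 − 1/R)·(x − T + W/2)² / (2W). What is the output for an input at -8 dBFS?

-9.5625 dBFS

x − T + W/2 = -8 − (-10) + 3 = 5.
GR = (1 − 1/4) × 5² / 12 = 0.75 × 25 / 12 = 1.5625 dB.
Output = -8 − 1.5625 = -9.5625 dBFS.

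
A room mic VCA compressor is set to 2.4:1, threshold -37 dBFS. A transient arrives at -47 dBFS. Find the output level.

-47 dBFS is 10 dB below the -37 dBFS threshold, so no gain reduction is applied.
Output = input = -47 dBFS.

-47 dBFS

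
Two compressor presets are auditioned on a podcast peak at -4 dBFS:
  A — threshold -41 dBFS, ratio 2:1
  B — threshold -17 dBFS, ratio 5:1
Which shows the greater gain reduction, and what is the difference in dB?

A: GR = 37 − 37/2 = 18.5 dB.
B: GR = 13 − 13/5 = 10.4 dB.
A reduces 8.1 dB more.

A, by 8.1 dB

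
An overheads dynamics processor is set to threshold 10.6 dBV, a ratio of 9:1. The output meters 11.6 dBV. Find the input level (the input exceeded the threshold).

19.6 dBV

That's 1 dB above the 10.6 dBV threshold.
Undo the ratio: input overshoot = 1 × 9 = 9 dB, giving input = 19.6 dBV.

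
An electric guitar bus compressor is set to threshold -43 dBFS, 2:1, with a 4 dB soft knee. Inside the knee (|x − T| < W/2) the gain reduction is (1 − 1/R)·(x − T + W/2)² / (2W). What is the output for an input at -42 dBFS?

x − T + W/2 = -42 − (-43) + 2 = 3.
GR = (1 − 1/2) × 3² / 8 = 0.5 × 9 / 8 = 0.5625 dB.
Output = -42 − 0.5625 = -42.5625 dBFS.

-42.5625 dBFS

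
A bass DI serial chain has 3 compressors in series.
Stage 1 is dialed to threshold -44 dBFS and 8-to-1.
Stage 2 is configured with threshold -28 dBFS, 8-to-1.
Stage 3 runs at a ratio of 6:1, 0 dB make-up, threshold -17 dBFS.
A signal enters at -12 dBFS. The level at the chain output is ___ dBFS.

-40 dBFS

Stage 1: overshoot 32 dB → 32/8 = 4 dB → -40 dBFS.
Stage 2: below threshold (-40 ≤ -28); passes unchanged; output -40 dBFS.
Stage 3: -40 dBFS is at or below the -17 dBFS threshold — no compression; output -40 dBFS.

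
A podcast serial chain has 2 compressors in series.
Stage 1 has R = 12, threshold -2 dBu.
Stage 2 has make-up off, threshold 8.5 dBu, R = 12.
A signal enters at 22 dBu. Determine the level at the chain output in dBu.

0 dBu

Stage 1: overshoot 24 dB → 24/12 = 2 dB → 0 dBu.
Stage 2: below threshold (0 ≤ 8.5); passes unchanged; output 0 dBu.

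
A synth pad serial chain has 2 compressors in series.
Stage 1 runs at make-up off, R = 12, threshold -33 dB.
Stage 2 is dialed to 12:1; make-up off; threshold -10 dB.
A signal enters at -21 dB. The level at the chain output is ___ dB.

Stage 1: overshoot 12 dB → 12/12 = 1 dB → -32 dB.
Stage 2: -32 dB is at or below the -10 dB threshold — no compression; output -32 dB.

-32 dB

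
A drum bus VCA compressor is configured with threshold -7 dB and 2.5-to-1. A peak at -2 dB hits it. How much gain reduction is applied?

3 dB

Overshoot = -2 − (-7) = 5 dB.
At 2.5:1, output sits 5/2.5 = 2 dB above threshold.
GR = overshoot in − overshoot out = 5 − 2 = 3 dB.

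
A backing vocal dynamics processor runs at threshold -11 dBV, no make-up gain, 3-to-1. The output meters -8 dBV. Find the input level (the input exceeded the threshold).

Post-compression overshoot = -8 − (-11) = 3 dB.
Undo the ratio: input overshoot = 3 × 3 = 9 dB, giving input = -2 dBV.

-2 dBV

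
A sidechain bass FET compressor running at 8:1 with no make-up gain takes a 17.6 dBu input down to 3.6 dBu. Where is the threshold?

1.6 dBu

Gain reduction = 17.6 − 3.6 = 14 dB; output overshoot = GR / (R − 1) = 14 / 7 = 2 dB.
Threshold = output − output overshoot = 3.6 − 2 = 1.6 dBu.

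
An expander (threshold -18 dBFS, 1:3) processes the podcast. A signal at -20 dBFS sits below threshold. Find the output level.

Below threshold, a 1:3 expander applies gain = (3−1)×(T − x) of attenuation.
(3−1) × 2 = 4 dB, so output = -20 − 4 = -24 dBFS.

-24 dBFS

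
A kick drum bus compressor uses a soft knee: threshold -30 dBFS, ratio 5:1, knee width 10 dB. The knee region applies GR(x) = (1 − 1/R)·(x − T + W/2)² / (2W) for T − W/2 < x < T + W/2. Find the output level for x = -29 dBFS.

-30.44 dBFS

x − T + W/2 = -29 − (-30) + 5 = 6.
GR = (1 − 1/5) × 6² / 20 = 0.8 × 36 / 20 = 1.44 dB.
Output = -29 − 1.44 = -30.44 dBFS.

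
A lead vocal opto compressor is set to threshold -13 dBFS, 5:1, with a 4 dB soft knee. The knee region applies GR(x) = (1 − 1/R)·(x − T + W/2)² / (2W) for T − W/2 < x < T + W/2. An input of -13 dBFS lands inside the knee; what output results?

-13.4 dBFS

x − T + W/2 = -13 − (-13) + 2 = 2.
GR = (1 − 1/5) × 2² / 8 = 0.8 × 4 / 8 = 0.4 dB.
Output = -13 − 0.4 = -13.4 dBFS.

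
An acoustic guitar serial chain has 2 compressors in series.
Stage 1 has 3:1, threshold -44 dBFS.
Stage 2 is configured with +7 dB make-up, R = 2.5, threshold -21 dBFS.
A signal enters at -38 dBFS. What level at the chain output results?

-35 dBFS

Stage 1: 6 dB above -44 dBFS, reduced 3:1 to 2 dB above → -42 dBFS.
Stage 2: -42 dBFS is at or below the -21 dBFS threshold — no compression; make-up brings it to -35 dBFS.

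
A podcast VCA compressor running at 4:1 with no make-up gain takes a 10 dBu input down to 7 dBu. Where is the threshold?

6 dBu

Gain reduction = 10 − 7 = 3 dB; output overshoot = GR / (R − 1) = 3 / 3 = 1 dB.
Threshold = output − output overshoot = 7 − 1 = 6 dBu.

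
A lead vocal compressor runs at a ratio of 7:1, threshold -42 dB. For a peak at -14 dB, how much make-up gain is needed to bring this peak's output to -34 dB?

The peak compresses to -42 + 28/7 = -38 dB.
To reach -34 dB requires -34 − (-38) = 4 dB of make-up.

4 dB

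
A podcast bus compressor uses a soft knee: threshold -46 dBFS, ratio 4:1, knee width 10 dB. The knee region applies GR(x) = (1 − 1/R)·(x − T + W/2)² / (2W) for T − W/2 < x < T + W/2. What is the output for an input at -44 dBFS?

x − T + W/2 = -44 − (-46) + 5 = 7.
GR = (1 − 1/4) × 7² / 20 = 0.75 × 49 / 20 = 1.8375 dB.
Output = -44 − 1.8375 = -45.8375 dBFS.

-45.8375 dBFS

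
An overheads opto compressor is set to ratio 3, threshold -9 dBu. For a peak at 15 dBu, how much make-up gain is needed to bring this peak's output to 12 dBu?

13 dB

Without make-up, output = threshold + overshoot/3 = -9 + 8 = -1 dBu.
Gap to target: 13 dB.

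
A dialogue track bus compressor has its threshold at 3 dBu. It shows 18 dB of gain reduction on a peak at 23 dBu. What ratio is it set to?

Input overshoot = 23 − 3 = 20 dB.
Output overshoot = 20 − 18 = 2 dB.
Ratio = input overshoot / output overshoot = 20 / 2 = 10.

10:1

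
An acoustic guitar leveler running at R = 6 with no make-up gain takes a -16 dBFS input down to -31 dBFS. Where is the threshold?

Input is 18 dB above T (since output overshoot × R = input overshoot: (-31 − T)·6 = -16 − T gives T = -34 dBFS).
Check: -34 + (-16 − (-34))/6 = -34 + 3 = -31 dBFS. ✓

-34 dBFS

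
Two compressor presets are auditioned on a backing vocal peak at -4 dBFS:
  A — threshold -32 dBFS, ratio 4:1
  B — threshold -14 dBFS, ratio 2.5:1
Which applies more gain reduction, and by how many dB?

A: 28 dB over, compressed to 7 dB over, so 21 dB of GR.
B: 10 dB over, compressed to 4 dB over, so 6 dB of GR.
Difference: 15 dB in favour of A.

A, by 15 dB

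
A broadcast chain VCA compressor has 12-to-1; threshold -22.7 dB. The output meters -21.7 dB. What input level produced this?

The compressed level sits -21.7 − (-22.7) = 1 dB over threshold.
Input overshoot = R × output overshoot = 12 dB → input = -22.7 + 12 = -10.7 dB.

-10.7 dB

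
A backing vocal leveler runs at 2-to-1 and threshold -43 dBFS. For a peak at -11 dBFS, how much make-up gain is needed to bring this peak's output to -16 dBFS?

11 dB

Without make-up, output = threshold + overshoot/2 = -43 + 16 = -27 dBFS.
Gap to target: 11 dB.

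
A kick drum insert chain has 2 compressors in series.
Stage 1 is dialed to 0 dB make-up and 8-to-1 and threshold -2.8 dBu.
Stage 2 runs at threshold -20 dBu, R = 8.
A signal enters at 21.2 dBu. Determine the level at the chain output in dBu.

-17.475 dBu

Stage 1: 24 dB above -2.8 dBu, reduced 8:1 to 3 dB above → 0.2 dBu.
Stage 2: 20.2 dB above -20 dBu, reduced 8:1 to 2.525 dB above → -17.475 dBu.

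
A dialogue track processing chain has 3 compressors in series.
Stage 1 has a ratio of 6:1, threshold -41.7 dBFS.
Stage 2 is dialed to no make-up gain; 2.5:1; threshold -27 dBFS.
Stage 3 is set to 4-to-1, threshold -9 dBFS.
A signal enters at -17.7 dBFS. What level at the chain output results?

Stage 1: 24 dB above -41.7 dBFS, reduced 6:1 to 4 dB above → -37.7 dBFS.
Stage 2: -37.7 dBFS ≤ -27 dBFS, so stage 2 doesn't engage; output -37.7 dBFS.
Stage 3: -37.7 dBFS ≤ -9 dBFS, so stage 3 doesn't engage; output -37.7 dBFS.

-37.7 dBFS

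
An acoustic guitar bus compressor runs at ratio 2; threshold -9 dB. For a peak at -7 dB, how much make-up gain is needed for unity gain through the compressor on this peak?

1 dB

Without make-up, output = threshold + overshoot/2 = -9 + 1 = -8 dB.
Gap to target: 1 dB.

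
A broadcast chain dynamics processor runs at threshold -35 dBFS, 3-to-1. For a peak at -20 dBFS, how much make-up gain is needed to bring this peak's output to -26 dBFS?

4 dB

The peak compresses to -35 + 15/3 = -30 dBFS.
To reach -26 dBFS requires -26 − (-30) = 4 dB of make-up.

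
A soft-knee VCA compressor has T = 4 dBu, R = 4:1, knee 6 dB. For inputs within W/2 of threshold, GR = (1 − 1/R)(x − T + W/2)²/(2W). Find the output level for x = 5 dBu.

x − T + W/2 = 5 − 4 + 3 = 4.
GR = (1 − 1/4) × 4² / 12 = 0.75 × 16 / 12 = 1 dB.
Output = 5 − 1 = 4 dBu.

4 dBu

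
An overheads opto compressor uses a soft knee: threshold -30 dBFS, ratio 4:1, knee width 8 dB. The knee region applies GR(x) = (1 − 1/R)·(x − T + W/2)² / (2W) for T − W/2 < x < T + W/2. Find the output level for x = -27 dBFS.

x − T + W/2 = -27 − (-30) + 4 = 7.
GR = (1 − 1/4) × 7² / 16 = 0.75 × 49 / 16 = 2.296875 dB.
Output = -27 − 2.296875 = -29.296875 dBFS.

-29.296875 dBFS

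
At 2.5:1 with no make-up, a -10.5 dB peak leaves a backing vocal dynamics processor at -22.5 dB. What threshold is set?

-30.5 dB

Let T be the threshold. Output overshoot = (input overshoot)/R, so -22.5 − T = (-10.5 − T)/2.5.
2.5·(-22.5 − T) = -10.5 − T → 1.5·T = -56.25 − (-10.5) = -45.75.
T = -45.75/1.5 = -30.5 dB.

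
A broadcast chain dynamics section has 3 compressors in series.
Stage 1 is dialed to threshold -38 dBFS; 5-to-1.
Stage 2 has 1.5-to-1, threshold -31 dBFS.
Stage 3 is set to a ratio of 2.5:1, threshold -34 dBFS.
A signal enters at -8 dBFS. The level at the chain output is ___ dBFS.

Stage 1: 30 dB above -38 dBFS, reduced 5:1 to 6 dB above → -32 dBFS.
Stage 2: below threshold (-32 ≤ -31); passes unchanged; output -32 dBFS.
Stage 3: -32 dBFS is 2 dB over -34 dBFS; at 2.5:1 that becomes 0.8 dB over, giving -33.2 dBFS.

-33.2 dBFS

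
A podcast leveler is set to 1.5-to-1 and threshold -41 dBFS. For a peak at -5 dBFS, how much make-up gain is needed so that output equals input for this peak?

The peak compresses to -41 + 36/1.5 = -17 dBFS.
To reach -5 dBFS requires -5 − (-17) = 12 dB of make-up.

12 dB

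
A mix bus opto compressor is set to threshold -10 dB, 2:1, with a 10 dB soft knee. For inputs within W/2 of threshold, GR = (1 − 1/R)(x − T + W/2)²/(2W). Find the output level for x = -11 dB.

x − T + W/2 = -11 − (-10) + 5 = 4.
GR = (1 − 1/2) × 4² / 20 = 0.5 × 16 / 20 = 0.4 dB.
Output = -11 − 0.4 = -11.4 dB.

-11.4 dB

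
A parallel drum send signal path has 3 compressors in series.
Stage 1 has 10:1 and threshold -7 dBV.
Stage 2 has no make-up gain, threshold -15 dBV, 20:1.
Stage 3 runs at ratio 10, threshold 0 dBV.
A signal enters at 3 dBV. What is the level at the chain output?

-14.55 dBV

Stage 1: 10 dB above -7 dBV, reduced 10:1 to 1 dB above → -6 dBV.
Stage 2: -6 dBV is 9 dB over -15 dBV; at 20:1 that becomes 0.45 dB over, giving -14.55 dBV.
Stage 3: -14.55 dBV is at or below the 0 dBV threshold — no compression; output -14.55 dBV.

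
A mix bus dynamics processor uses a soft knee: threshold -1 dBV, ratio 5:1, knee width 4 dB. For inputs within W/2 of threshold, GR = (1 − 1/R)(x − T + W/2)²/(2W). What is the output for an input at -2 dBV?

-2.1 dBV

x − T + W/2 = -2 − (-1) + 2 = 1.
GR = (1 − 1/5) × 1² / 8 = 0.8 × 1 / 8 = 0.1 dB.
Output = -2 − 0.1 = -2.1 dBV.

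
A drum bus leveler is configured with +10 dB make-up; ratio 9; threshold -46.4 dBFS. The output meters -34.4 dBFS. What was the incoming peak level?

Remove make-up: -34.4 − 10 = -44.4 dBFS.
That's 2 dB above the -46.4 dBFS threshold.
Undo the ratio: input overshoot = 2 × 9 = 18 dB, giving input = -28.4 dBFS.

-28.4 dBFS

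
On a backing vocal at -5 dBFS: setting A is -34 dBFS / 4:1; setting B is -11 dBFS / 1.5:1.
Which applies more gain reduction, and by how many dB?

A: GR = 29 − 29/4 = 21.75 dB.
B: GR = 6 − 6/1.5 = 2 dB.
Difference: 19.75 dB in favour of A.

A, by 19.75 dB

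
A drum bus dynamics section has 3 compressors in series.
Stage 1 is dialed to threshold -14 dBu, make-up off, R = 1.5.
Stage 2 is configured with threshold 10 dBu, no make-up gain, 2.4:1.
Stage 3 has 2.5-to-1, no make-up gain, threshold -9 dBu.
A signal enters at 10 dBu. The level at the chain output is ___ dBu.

-4.6 dBu

Stage 1: 10 dBu is 24 dB over -14 dBu; at 1.5:1 that becomes 16 dB over, giving 2 dBu.
Stage 2: 2 dBu is at or below the 10 dBu threshold — no compression; output 2 dBu.
Stage 3: 11 dB above -9 dBu, reduced 2.5:1 to 4.4 dB above → -4.6 dBu.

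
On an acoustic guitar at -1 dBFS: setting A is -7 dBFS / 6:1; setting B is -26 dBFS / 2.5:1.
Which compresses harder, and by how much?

B, by 10 dB

A: GR = 6 − 6/6 = 5 dB.
B: GR = 25 − 25/2.5 = 15 dB.
B reduces 10 dB more.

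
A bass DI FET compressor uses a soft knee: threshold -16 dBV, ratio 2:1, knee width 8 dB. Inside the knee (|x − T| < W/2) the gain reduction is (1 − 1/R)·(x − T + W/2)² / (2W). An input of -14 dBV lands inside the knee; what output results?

x − T + W/2 = -14 − (-16) + 4 = 6.
GR = (1 − 1/2) × 6² / 16 = 0.5 × 36 / 16 = 1.125 dB.
Output = -14 − 1.125 = -15.125 dBV.

-15.125 dBV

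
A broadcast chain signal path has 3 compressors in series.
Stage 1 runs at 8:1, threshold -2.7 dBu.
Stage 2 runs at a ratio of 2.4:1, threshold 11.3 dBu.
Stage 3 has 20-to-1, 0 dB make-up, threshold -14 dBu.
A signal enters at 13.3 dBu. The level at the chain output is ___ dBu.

Stage 1: overshoot 16 dB → 16/8 = 2 dB → -0.7 dBu.
Stage 2: -0.7 dBu is at or below the 11.3 dBu threshold — no compression; output -0.7 dBu.
Stage 3: -0.7 dBu is 13.3 dB over -14 dBu; at 20:1 that becomes 0.665 dB over, giving -13.335 dBu.

-13.335 dBu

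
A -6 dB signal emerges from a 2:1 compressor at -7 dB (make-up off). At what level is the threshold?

-8 dB

Input is 2 dB above T (since output overshoot × R = input overshoot: (-7 − T)·2 = -6 − T gives T = -8 dB).
Check: -8 + (-6 − (-8))/2 = -8 + 1 = -7 dB. ✓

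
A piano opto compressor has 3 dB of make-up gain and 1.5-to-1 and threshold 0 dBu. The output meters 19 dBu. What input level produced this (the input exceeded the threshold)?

Stripping the +3 dB make-up gives 16 dBu at the gain stage.
Post-compression overshoot = 16 − 0 = 16 dB.
Before 1.5:1 compression the overshoot was 16 × 1.5 = 24 dB, so input = 0 + 24 = 24 dBu.

24 dBu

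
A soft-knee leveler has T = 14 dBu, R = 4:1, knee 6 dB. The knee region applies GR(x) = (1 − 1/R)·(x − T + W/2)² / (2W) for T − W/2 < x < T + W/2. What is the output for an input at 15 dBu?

14 dBu

x − T + W/2 = 15 − 14 + 3 = 4.
GR = (1 − 1/4) × 4² / 12 = 0.75 × 16 / 12 = 1 dB.
Output = 15 − 1 = 14 dBu.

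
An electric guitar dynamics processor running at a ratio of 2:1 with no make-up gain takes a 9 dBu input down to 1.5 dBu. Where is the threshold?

Input is 15 dB above T (since output overshoot × R = input overshoot: (1.5 − T)·2 = 9 − T gives T = -6 dBu).
Check: -6 + (9 − (-6))/2 = -6 + 7.5 = 1.5 dBu. ✓

-6 dBu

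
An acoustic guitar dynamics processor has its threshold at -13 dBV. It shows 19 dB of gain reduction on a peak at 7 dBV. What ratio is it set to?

Input overshoot = 7 − (-13) = 20 dB.
Output overshoot = 20 − 19 = 1 dB.
Ratio = input overshoot / output overshoot = 20 / 1 = 20.

20:1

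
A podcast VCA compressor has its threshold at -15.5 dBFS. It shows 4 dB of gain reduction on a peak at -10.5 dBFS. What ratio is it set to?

Input overshoot = -10.5 − (-15.5) = 5 dB.
Output overshoot = 5 − 4 = 1 dB.
Ratio = input overshoot / output overshoot = 5 / 1 = 5.

5:1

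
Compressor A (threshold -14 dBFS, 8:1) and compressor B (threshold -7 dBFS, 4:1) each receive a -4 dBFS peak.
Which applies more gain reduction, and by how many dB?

A, by 6.5 dB

A: 10 dB over, compressed to 1.25 dB over, so 8.75 dB of GR.
B: 3 dB over, compressed to 0.75 dB over, so 2.25 dB of GR.
Difference: 6.5 dB in favour of A.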